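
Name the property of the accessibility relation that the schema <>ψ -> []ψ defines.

Suppose ◇ψ→□ψ is valid. Take Rxy, Rxz and set V(ψ)={y}. Then ◇ψ at x, so □ψ at x, so ψ at z, i.e. z=y.
Conversely, on a frame with partial functionality the schema holds at every world under every valuation.
So the correspondent is partial functionality.

partial functionality: forall x forall y forall z (Rxy & Rxz -> y = z)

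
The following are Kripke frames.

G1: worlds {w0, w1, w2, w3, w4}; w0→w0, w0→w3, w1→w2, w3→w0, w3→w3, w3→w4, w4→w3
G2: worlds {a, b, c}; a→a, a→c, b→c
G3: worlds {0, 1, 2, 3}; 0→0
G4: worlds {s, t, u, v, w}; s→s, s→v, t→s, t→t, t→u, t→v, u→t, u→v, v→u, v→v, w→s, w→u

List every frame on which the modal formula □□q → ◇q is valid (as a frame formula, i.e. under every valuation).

The schema corresponds to a generalized confluence (Geach) condition: ∀x ∃w (xR²w ∧ xRw).
G1: fails — at w1 but no w with w1R²w and w1Rw.
G2: fails — at b but no w with bR²w and bRw.
G3: fails — at 1 but no w with 1R²w and 1Rw.
G4: condition met.

G4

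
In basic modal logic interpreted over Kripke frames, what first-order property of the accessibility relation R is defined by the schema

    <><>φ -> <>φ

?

This is frame-equivalent to □φ → □□φ (substitute ¬φ for φ and contrapose).
Suppose □φ→□□φ is valid. Take Rxy, Ryz and set V(φ)={w : Rxw}. Then □φ at x, so □□φ at x, so □φ at y, so φ at z, i.e. Rxz.
Conversely, on a frame with transitivity the schema holds at every world under every valuation.
So the correspondent is transitivity.

Transitivity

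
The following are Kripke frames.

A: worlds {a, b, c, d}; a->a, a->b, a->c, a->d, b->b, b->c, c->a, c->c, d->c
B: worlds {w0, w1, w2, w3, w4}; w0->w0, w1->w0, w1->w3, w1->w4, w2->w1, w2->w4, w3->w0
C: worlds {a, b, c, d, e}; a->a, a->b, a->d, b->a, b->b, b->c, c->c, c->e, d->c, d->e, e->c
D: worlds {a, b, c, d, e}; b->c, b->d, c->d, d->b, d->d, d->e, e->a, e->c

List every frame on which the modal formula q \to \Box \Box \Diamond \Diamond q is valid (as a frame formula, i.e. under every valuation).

Frame correspondent (Sahlqvist): \forall x \forall z (x R^2 z \to \exists w (x = w \wedge z R^2 w)) — i.e. a generalized confluence (Geach) condition.
A: condition met.
B: fails — w1R²w0 but no w with w1=w and w0R²w.
C: fails — aR²c but no w with a=w and cR²w.
D: fails — bR²e but no w with b=w and eR²w.
Valid on: A.

A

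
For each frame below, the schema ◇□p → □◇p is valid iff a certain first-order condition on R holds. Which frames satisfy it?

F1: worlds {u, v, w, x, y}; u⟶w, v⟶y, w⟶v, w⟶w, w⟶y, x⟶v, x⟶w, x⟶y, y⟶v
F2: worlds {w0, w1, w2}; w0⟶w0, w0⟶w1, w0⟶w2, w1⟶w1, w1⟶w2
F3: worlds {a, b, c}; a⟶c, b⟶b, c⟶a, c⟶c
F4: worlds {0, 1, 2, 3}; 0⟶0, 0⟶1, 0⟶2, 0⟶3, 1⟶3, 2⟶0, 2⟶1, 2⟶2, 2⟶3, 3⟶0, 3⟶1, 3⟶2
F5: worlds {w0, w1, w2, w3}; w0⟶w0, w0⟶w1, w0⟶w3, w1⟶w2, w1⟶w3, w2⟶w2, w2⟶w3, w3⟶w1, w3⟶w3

Frame correspondent (Sahlqvist): ∀x ∀y ∀z (Rxy ∧ Rxz → ∃w (Ryw ∧ Rzw)) — i.e. convergence.
F1: fails — Rwy and Rwv but y and v have no common successor.
F2: fails — Rw0w1 and Rw0w2 but w1 and w2 have no common successor.
F3: holds.
F4: fails — R01 and R03 but 1 and 3 have no common successor.
F5: holds.
Valid on: F3, F5.

F3, F5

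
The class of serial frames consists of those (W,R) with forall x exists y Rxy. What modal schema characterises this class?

The condition is seriality. The D schema □r → ◇r defines it.
Suppose □r→◇r is valid. At any x set V(r)=W. Then □r at x, so ◇r at x, so x has a successor.

□r → ◇r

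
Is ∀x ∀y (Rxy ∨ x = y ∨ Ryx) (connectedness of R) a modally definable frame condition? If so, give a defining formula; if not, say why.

Modal frame validity is preserved under disjoint unions.
Take 3 disjoint single-world reflexive frames: each is trivially connected, but their disjoint union has 3 worlds with no edge between distinct components, so it is not connected.
So the class is not modally definable.

No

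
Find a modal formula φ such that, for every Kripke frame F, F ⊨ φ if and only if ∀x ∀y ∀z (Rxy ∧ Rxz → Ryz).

◇q → □◇q

This is the Euclidean property; the standard corresponding axiom is 5: ◇q → □◇q.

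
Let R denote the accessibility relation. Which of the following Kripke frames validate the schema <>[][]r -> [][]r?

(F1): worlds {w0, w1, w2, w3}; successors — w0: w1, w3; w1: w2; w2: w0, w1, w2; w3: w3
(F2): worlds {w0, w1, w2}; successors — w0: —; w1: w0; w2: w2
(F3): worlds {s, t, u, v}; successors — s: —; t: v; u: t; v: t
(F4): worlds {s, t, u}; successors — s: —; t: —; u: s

The schema corresponds to a generalized confluence (Geach) condition: forall x forall y forall z ((xRy & x R^2 z) -> exists w (y R^2 w & z = w)).
(F1): fails — w0Rw1, w0R²w3 but no w with w1R²w and w3=w.
(F2): ✓.
(F3): fails — tRv, tR²t but no w with vR²w and t=w.
(F4): ✓.
Valid on: (F2), (F4).

(F2), (F4)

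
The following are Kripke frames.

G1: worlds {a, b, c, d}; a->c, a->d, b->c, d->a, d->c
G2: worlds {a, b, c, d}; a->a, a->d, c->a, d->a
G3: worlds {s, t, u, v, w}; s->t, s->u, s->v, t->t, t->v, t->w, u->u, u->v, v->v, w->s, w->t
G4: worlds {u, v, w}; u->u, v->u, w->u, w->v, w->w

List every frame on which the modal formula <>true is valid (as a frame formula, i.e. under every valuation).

G3, G4

Frame correspondent (Sahlqvist): forall x exists y Rxy — i.e. seriality.
G1: fails — world c has no successor.
G2: fails — world b has no successor.
G3: ✓.
G4: ✓.
Valid on: G3, G4.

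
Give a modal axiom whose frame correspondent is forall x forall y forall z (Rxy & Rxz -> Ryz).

This is the Euclidean property; the standard corresponding axiom is 5: ◇s → □◇s.
Suppose ◇s→□◇s is valid. Take Rxy, Rxz and set V(s)={y}. Then ◇s at x, so □◇s at x, so ◇s at z, so some w with Rzw has s; w=y, i.e. Rzy. By symmetry of the argument, Ryz.

◇s → □◇s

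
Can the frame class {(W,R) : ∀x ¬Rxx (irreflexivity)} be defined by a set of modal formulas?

No

Any modally definable frame class is closed under surjective bounded morphisms.
The 5-cycle (worlds w0,w1,w2,w3,w4 with w0→w1→w2→w3→w4→w0) is irreflexive, and the map sending every world to a single reflexive point • is a surjective bounded morphism (forth: every edge maps to (•,•); back: every world has a successor). So any modal formula valid on the 5-cycle is also valid on the reflexive point, which is not irreflexive.
Hence irreflexivity is not modally definable.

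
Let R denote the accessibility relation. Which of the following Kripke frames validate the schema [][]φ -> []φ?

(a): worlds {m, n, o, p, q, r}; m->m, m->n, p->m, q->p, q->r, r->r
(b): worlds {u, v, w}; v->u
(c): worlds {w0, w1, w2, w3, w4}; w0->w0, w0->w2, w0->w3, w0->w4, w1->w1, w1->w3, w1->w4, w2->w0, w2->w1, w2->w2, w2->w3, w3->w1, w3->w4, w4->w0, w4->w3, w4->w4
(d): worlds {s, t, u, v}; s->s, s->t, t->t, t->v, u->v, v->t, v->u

(c)

Frame correspondent (Sahlqvist): forall x forall y (Rxy -> exists z (Rxz & Rzy)) — i.e. density.
(a): fails — Rqp but no z with Rqz and Rzp.
(b): fails — Rvu but no z with Rvz and Rzu.
(c): ✓.
(d): fails — Ruv but no z with Ruz and Rzv.
Valid on: (c).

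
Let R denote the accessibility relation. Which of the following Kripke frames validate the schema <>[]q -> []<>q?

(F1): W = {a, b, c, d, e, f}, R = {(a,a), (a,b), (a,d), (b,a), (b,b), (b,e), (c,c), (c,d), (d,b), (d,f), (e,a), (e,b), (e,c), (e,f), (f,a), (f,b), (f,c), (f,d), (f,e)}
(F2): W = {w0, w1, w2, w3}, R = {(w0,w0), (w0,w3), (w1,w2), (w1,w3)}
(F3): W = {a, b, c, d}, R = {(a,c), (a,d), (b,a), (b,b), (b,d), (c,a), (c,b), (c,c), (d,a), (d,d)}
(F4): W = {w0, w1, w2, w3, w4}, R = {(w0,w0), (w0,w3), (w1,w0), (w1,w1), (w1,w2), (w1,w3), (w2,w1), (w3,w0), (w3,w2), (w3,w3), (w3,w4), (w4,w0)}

The schema corresponds to convergence: forall x forall y forall z (Rxy & Rxz -> exists w (Ryw & Rzw)).
(F1): fails — Rcc and Rcd but c and d have no common successor.
(F2): fails — Rw0w0 and Rw0w3 but w0 and w3 have no common successor.
(F3): condition met.
(F4): fails — Rw1w0 and Rw1w2 but w0 and w2 have no common successor.
Valid on: (F3).

(F3)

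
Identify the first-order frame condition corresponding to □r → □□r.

Suppose □r→□□r is valid. Take Rxy, Ryz and set V(r)={w : Rxw}. Then □r at x, so □□r at x, so □r at y, so r at z, i.e. Rxz.
Conversely, any frame satisfying ∀x ∀y ∀z (Rxy ∧ Ryz → Rxz) validates the schema.
So the correspondent is transitivity.

transitivity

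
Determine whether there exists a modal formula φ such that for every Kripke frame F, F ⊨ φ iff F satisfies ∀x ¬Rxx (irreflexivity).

No — not modally definable

If a class were modally definable it would be closed under surjective bounded morphisms (Goldblatt–Thomason).
The 2-cycle (worlds s,t with s→t→s) is irreflexive, and the map sending every world to a single reflexive point • is a surjective bounded morphism (forth: every edge maps to (•,•); back: every world has a successor). So any modal formula valid on the 2-cycle is also valid on the reflexive point, which is not irreflexive.
So no modal formula (or set of formulas) defines exactly the irreflexive frames.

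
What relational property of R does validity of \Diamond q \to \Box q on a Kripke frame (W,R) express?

partial functionality: \forall x \forall y \forall z (Rxy \wedge Rxz \to y = z)

This schema is the CD axiom.
It corresponds to partial functionality: \forall x \forall y \forall z (Rxy \wedge Rxz \to y = z).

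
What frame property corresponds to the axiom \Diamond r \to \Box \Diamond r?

The Euclidean property

Suppose ◇r→□◇r is valid. Take Rxy, Rxz and set V(r)={y}. Then ◇r at x, so □◇r at x, so ◇r at z, so some w with Rzw has r; w=y, i.e. Rzy. By symmetry of the argument, Ryz.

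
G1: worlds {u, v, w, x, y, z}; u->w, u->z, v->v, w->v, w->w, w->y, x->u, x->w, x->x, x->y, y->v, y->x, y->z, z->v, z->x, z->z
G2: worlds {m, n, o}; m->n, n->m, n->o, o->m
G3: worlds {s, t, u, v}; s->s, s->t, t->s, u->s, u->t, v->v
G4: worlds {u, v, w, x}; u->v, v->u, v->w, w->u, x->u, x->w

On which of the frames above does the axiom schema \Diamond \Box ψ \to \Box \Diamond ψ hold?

G3

Frame correspondent (Sahlqvist): \forall x \forall y \forall z (Rxy \wedge Rxz \to \exists w (Ryw \wedge Rzw)) — i.e. convergence.
G1: fails — Ryx and Ryv but x and v have no common successor.
G2: fails — Rno and Rnm but o and m have no common successor.
G3: holds.
G4: fails — Rvw and Rvu but w and u have no common successor.
Valid on: G3.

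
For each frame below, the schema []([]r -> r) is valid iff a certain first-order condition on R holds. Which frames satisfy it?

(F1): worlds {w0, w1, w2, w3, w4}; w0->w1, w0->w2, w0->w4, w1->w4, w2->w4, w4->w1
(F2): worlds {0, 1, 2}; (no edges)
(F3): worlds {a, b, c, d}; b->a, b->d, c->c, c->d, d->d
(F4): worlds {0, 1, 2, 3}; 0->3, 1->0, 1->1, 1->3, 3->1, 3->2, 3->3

The schema corresponds to shift-reflexivity: forall x forall y (Rxy -> Ryy).
(F1): fails — Rw0w4 but not Rw4w4.
(F2): condition met.
(F3): fails — Rba but not Raa.
(F4): fails — R10 but not R00.

(F2)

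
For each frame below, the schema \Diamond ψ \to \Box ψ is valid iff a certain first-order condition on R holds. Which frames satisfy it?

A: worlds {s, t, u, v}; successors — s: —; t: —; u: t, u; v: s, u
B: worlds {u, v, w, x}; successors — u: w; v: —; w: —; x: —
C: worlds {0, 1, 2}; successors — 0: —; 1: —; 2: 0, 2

This is the axiom for partial functionality; its first-order frame correspondent is \forall x \forall y \forall z (Rxy \wedge Rxz \to y = z).
A: fails — u sees both t and u.
B: satisfies the condition.
C: fails — 2 sees both 0 and 2.
Valid on: B.

B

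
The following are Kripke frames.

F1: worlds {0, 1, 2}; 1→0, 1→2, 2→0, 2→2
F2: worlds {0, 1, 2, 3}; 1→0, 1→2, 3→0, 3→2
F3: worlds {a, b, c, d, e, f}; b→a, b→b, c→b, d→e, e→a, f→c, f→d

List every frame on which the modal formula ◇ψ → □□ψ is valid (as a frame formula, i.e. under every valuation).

The schema corresponds to a generalized confluence (Geach) condition: ∀x ∀y ∀z ((xRy ∧ xR²z) → ∃w (y = w ∧ z = w)).
F1: fails — 1R0, 1R²2 but 0 ≠ 2.
F2: ✓.
F3: fails — bRa, bR²b but a ≠ b.
Valid on: F2.

F2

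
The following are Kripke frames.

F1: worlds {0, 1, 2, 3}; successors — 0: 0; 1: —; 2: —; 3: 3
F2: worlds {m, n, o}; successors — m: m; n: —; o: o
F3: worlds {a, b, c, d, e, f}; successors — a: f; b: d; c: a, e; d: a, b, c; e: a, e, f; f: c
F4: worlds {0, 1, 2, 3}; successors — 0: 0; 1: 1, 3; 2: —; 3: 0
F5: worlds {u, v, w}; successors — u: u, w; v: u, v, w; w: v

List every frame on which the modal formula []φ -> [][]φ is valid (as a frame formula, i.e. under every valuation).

This is the axiom for transitivity; its first-order frame correspondent is forall x forall y forall z (Rxy & Ryz -> Rxz).
F1: condition met.
F2: condition met.
F3: fails — Rdc and Rce but not Rde.
F4: fails — R13 and R30 but not R10.
F5: fails — Ruw and Rwv but not Ruv.

F1, F2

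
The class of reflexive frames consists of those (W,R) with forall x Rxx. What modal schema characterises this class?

□p → p

The condition is reflexivity. The T schema □p → p defines it.
Suppose □p→p is valid. At any x set V(p)={w : Rxw}. Then □p holds at x, so p holds at x, i.e. Rxx.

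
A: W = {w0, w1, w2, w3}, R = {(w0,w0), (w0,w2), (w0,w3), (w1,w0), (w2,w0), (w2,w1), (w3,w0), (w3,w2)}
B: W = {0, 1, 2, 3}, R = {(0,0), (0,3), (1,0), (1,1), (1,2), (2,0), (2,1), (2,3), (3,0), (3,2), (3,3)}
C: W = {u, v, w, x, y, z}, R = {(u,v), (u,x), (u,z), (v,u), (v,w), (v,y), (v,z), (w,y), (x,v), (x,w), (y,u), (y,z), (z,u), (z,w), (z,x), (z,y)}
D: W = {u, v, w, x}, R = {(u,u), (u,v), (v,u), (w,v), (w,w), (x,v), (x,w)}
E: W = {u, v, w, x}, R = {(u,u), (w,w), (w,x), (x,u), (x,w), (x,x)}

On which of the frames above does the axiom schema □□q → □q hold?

B, D, E

This is the axiom for density; its first-order frame correspondent is ∀x ∀y (Rxy → ∃z (Rxz ∧ Rzy)).
A: fails — Rw2w1 but no z with Rw2z and Rzw1.
B: condition met.
C: fails — Rwy but no t with Rwt and Rty.
D: condition met.
E: condition met.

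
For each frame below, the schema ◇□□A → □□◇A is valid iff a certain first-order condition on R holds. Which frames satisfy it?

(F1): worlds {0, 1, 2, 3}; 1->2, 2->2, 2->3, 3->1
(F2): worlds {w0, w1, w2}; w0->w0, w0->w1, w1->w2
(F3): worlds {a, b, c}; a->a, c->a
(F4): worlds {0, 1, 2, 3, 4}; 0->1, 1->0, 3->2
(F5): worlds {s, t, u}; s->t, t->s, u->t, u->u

(F3), (F4)

Frame correspondent (Sahlqvist): ∀x ∀y ∀z ((xRy ∧ xR²z) → ∃w (yR²w ∧ zRw)) — i.e. a generalized confluence (Geach) condition.
(F1): fails — 2R3, 2R²3 but no w with 3R²w and 3Rw.
(F2): fails — w0Rw0, w0R²w2 but no w with w0R²w and w2Rw.
(F3): condition met.
(F4): condition met.
(F5): fails — uRt, uR²t but no w with tR²w and tRw.
Valid on: (F3), (F4).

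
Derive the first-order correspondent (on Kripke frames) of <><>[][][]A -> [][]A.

forall x forall y forall z ((x R^2 y & x R^2 z) -> exists w (y R^3 w & z = w))

This is a Sahlqvist (Geach-type) schema ◇^2□^3A → □^2◇^0A.
First-order correspondent: forall x forall y forall z ((x R^2 y & x R^2 z) -> exists w (y R^3 w & z = w)).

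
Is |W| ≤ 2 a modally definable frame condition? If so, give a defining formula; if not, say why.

Modal frame validity is preserved under disjoint unions.
Any modal formula valid on each of 3 disjoint one-world frames is valid on their disjoint union (validity is preserved under disjoint unions). Each one-world frame has |W|=1≤2, but the union has |W|=3.
So no modal formula (or set of formulas) defines exactly the |W|≤2 frames.

No — not modally definable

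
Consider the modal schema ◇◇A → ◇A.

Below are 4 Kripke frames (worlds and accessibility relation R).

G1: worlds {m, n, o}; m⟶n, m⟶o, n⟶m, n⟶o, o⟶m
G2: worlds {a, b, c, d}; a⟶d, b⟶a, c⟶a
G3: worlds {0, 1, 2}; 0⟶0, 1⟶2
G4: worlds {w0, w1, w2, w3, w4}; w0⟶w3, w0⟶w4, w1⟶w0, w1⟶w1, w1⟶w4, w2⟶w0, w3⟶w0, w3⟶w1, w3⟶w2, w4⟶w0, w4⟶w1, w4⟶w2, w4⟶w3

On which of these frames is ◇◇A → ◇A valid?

Frame correspondent (Sahlqvist): ∀x ∀y ∀z (Rxy ∧ Ryz → Rxz) — i.e. transitivity.
G1: fails — Rom and Rmo but not Roo.
G2: fails — Rca and Rad but not Rcd.
G3: holds.
G4: fails — Rw1w0 and Rw0w3 but not Rw1w3.

G3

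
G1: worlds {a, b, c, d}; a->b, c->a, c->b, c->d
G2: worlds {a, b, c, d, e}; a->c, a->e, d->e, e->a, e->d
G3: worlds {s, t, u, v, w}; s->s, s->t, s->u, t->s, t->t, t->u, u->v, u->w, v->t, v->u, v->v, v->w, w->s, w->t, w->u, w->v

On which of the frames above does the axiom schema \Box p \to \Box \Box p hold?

This is the axiom for transitivity; its first-order frame correspondent is \forall x \forall y \forall z (Rxy \wedge Ryz \to Rxz).
G1: condition met.
G2: fails — Rde and Rea but not Rda.
G3: fails — Ruv and Rvt but not Rut.
Valid on: G1.

G1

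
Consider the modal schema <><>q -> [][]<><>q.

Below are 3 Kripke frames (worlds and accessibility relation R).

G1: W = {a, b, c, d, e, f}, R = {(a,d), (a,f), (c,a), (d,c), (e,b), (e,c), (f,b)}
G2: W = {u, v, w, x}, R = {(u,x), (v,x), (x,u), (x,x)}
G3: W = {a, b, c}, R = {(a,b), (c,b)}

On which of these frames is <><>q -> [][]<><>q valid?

The schema corresponds to a generalized confluence (Geach) condition: forall x forall y forall z ((x R^2 y & x R^2 z) -> exists w (y = w & z R^2 w)).
G1: fails — aR²b, aR²b but no w with b=w and bR²w.
G2: holds.
G3: holds.
Valid on: G2, G3.

G2, G3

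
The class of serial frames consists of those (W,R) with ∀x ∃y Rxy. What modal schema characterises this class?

□p → ◇p

This is seriality; the standard corresponding axiom is D: □p → ◇p.
Suppose □p→◇p is valid. At any x set V(p)=W. Then □p at x, so ◇p at x, so x has a successor.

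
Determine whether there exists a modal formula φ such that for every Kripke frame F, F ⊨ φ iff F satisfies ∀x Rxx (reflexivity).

Yes: it is reflexivity, defined by the T schema □q → q.
Suppose □q→q is valid. At any x set V(q)={w : Rxw}. Then □q holds at x, so q holds at x, i.e. Rxx.

Yes — defined by □q → q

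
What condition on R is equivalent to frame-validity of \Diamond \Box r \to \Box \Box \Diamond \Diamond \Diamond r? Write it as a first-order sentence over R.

This is a Sahlqvist (Geach-type) schema ◇^1□^1r → □^2◇^3r.
Minimal-valuation argument: fix x; take any y with xR^1y and any z with xR^2z. Set V(r) to the set of worlds R-reachable from y in exactly 1 step. Then □^1r holds at y, so the antecedent holds at x; validity forces ◇^3r at z, giving a w with zR^3w and yR^1w.
First-order correspondent: \forall x \forall y \forall z ((xRy \wedge x R^2 z) \to \exists w (yRw \wedge z R^3 w)).

\forall x \forall y \forall z ((xRy \wedge x R^2 z) \to \exists w (yRw \wedge z R^3 w))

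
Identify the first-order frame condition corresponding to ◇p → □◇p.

The Euclidean property

Suppose ◇p→□◇p is valid. Take Rxy, Rxz and set V(p)={y}. Then ◇p at x, so □◇p at x, so ◇p at z, so some w with Rzw has p; w=y, i.e. Rzy. By symmetry of the argument, Ryz.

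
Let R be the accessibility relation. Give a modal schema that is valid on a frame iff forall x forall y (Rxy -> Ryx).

s → □◇s

This is symmetry; the standard corresponding axiom is B: s → □◇s.
Suppose s→□◇s is valid. Take Rxy and set V(s)={x}. Then s at x, so □◇s at x, so ◇s at y, so some z with Ryz has s; z=x, i.e. Ryx.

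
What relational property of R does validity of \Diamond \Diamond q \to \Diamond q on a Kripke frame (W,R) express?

This is a form of the 4 axiom.
Its frame correspondent is transitivity — \forall x \forall y \forall z (Rxy \wedge Ryz \to Rxz).

transitivity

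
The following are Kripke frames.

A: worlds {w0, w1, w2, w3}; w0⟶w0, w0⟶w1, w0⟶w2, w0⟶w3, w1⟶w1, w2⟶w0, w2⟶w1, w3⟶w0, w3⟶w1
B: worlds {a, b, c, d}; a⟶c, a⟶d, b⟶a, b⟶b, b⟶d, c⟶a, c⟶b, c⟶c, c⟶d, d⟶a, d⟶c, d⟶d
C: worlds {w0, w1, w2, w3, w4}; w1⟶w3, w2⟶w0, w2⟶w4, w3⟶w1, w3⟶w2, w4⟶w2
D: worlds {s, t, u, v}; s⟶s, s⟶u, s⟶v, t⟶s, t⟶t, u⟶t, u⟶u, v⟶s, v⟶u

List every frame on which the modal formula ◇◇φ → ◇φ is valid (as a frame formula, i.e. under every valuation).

none

Frame correspondent (Sahlqvist): ∀x ∀y ∀z (Rxy ∧ Ryz → Rxz) — i.e. transitivity.
A: fails — Rw3w0 and Rw0w2 but not Rw3w2.
B: fails — Rdc and Rcb but not Rdb.
C: fails — Rw2w4 and Rw4w2 but not Rw2w2.
D: fails — Rut and Rts but not Rus.
Valid on no frame.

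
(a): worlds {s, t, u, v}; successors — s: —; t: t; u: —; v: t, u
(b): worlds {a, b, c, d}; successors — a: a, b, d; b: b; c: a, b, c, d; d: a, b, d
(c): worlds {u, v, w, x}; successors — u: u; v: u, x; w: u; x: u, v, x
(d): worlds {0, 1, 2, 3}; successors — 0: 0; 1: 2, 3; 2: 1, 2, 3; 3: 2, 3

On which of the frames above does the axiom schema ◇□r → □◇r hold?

This is the axiom for convergence; its first-order frame correspondent is ∀x ∀y ∀z (Rxy ∧ Rxz → ∃w (Ryw ∧ Rzw)).
(a): fails — Rvt and Rvu but t and u have no common successor.
(b): holds.
(c): holds.
(d): holds.

(b), (c), (d)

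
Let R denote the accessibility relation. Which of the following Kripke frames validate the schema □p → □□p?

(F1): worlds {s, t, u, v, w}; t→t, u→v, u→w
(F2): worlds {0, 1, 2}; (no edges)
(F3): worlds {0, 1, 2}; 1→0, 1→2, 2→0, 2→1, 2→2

Frame correspondent (Sahlqvist): ∀x ∀y ∀z (Rxy ∧ Ryz → Rxz) — i.e. transitivity.
(F1): condition met.
(F2): condition met.
(F3): fails — R12 and R21 but not R11.
Valid on: (F1), (F2).

(F1), (F2)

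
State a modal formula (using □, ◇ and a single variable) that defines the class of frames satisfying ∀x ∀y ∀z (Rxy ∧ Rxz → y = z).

◇r → □r

This is partial functionality; the standard corresponding axiom is CD: ◇r → □r.
Suppose ◇r→□r is valid. Take Rxy, Rxz and set V(r)={y}. Then ◇r at x, so □r at x, so r at z, i.e. z=y.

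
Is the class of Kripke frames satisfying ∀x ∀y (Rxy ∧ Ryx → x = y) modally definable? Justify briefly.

No — not modally definable

Modal frame validity is preserved under surjective bounded morphisms.
The 4-cycle (worlds a,b,c,d with a→b→c→d→a) is antisymmetric. Sending even-indexed worlds to s and odd-indexed worlds to t is a surjective bounded morphism onto the two-world frame with s↔t, which is not antisymmetric.
So the class is not modally definable.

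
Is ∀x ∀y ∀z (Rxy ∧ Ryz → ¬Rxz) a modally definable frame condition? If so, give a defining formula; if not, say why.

Modal frame validity is preserved under surjective bounded morphisms.
The 5-cycle (worlds 0,1,2,3,4 with 0→1→2→3→4→0) is intransitive. Mapping every world to a single reflexive point • is a surjective bounded morphism; the reflexive point is not intransitive (R••∧R•• but R••).
Hence intransitivity is not modally definable.

No — not modally definable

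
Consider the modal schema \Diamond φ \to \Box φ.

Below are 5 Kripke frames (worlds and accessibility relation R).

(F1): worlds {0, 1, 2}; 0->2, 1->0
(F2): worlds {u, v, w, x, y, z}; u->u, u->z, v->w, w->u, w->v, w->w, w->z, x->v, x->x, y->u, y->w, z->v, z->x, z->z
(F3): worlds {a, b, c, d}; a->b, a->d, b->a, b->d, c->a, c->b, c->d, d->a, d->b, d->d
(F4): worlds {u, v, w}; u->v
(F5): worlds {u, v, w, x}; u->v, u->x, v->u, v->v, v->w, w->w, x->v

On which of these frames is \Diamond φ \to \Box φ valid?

(F1), (F4)

The schema corresponds to partial functionality: \forall x \forall y \forall z (Rxy \wedge Rxz \to y = z).
(F1): satisfies the condition.
(F2): fails — u sees both u and z.
(F3): fails — a sees both b and d.
(F4): satisfies the condition.
(F5): fails — u sees both v and x.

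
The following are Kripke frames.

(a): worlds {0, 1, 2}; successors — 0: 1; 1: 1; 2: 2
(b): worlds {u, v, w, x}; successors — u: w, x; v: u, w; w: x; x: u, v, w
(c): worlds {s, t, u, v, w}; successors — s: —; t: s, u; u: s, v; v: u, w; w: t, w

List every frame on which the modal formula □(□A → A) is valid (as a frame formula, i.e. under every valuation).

Frame correspondent (Sahlqvist): ∀x ∀y (Rxy → Ryy) — i.e. shift-reflexivity.
(a): satisfies the condition.
(b): fails — Rxw but not Rww.
(c): fails — Ruv but not Rvv.

(a)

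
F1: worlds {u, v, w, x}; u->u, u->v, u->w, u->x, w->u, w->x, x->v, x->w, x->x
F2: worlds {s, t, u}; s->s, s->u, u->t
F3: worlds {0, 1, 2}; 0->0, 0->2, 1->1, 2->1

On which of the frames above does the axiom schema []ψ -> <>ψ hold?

F3

The schema corresponds to seriality: forall x exists y Rxy.
F1: fails — world v has no successor.
F2: fails — world t has no successor.
F3: condition met.
Valid on: F3.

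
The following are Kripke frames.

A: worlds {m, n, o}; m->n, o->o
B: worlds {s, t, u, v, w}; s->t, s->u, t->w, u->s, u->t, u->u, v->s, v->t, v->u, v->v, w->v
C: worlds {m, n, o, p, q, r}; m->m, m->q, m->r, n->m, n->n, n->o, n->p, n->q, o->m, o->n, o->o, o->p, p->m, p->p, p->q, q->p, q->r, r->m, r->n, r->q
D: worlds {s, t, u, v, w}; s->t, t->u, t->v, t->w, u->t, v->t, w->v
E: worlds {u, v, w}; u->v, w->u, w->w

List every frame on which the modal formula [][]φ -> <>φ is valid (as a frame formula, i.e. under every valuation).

This is the axiom for a generalized confluence (Geach) condition; its first-order frame correspondent is forall x exists w (x R^2 w & xRw).
A: fails — at m but no w with mR²w and mRw.
B: fails — at t but no w* with tR²w* and tRw*.
C: condition met.
D: fails — at s but no w* with sR²w* and sRw*.
E: fails — at u but no t with uR²t and uRt.
Valid on: C.

C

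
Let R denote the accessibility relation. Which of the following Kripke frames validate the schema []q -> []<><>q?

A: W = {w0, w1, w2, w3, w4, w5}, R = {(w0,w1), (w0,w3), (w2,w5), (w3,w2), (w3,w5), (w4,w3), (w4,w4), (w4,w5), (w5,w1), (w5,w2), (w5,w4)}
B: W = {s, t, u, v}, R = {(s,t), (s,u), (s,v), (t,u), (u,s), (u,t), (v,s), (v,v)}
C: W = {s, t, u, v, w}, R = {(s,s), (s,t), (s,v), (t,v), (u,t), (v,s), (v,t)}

This is the axiom for a generalized confluence (Geach) condition; its first-order frame correspondent is forall x forall z (xRz -> exists w (xRw & z R^2 w)).
A: fails — w0Rw1 but no w with w0Rw and w1R²w.
B: holds.
C: holds.
Valid on: B, C.

B, C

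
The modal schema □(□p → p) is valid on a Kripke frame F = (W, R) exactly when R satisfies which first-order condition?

This schema is the T□ axiom.
Its frame correspondent is shift-reflexivity — ∀x ∀y (Rxy → Ryy).

Shift-reflexivity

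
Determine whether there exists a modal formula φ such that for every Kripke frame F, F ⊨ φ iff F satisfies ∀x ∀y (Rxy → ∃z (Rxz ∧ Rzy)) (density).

This is a Sahlqvist condition; the C4 axiom □□r → □r defines it.

Definable; □□r → □r defines it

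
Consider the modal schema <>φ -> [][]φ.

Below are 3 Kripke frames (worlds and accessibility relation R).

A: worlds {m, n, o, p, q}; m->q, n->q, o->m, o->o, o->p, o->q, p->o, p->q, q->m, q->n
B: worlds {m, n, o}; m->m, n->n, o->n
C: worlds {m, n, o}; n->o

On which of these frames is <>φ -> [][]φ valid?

B, C

Frame correspondent (Sahlqvist): forall x forall y forall z ((xRy & x R^2 z) -> exists w (y = w & z = w)) — i.e. a generalized confluence (Geach) condition.
A: fails — mRq, mR²m but q ≠ m.
B: holds.
C: holds.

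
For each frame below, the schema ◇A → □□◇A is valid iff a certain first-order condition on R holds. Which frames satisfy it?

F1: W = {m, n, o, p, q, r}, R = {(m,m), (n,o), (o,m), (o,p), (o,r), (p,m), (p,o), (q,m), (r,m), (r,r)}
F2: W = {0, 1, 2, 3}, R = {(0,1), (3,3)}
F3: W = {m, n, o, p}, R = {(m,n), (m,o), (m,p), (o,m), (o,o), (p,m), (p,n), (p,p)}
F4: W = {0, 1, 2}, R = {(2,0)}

Frame correspondent (Sahlqvist): ∀x ∀y ∀z ((xRy ∧ xR²z) → ∃w (y = w ∧ zRw)) — i.e. a generalized confluence (Geach) condition.
F1: fails — nRo, nR²m but no w with o=w and mRw.
F2: ✓.
F3: fails — mRn, mR²n but no w with n=w and nRw.
F4: ✓.
Valid on: F2, F4.

F2, F4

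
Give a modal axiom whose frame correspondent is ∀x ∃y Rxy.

□s → ◇s

This is seriality; the standard corresponding axiom is D: □s → ◇s.
Suppose □s→◇s is valid. At any x set V(s)=W. Then □s at x, so ◇s at x, so x has a successor.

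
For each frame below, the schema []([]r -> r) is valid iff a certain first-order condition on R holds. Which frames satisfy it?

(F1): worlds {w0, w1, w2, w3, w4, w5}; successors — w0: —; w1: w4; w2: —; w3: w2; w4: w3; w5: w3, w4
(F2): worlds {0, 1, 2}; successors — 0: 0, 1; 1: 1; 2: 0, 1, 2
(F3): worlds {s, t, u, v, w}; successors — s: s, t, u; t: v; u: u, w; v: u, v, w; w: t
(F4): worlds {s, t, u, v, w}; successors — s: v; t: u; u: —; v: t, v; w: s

Frame correspondent (Sahlqvist): forall x forall y (Rxy -> Ryy) — i.e. shift-reflexivity.
(F1): fails — Rw3w2 but not Rw2w2.
(F2): satisfies the condition.
(F3): fails — Rwt but not Rtt.
(F4): fails — Rvt but not Rtt.
Valid on: (F2).

(F2)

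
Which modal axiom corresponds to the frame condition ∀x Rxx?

A defining formula is □r → r (the T axiom).
Suppose □r→r is valid. At any x set V(r)={w : Rxw}. Then □r holds at x, so r holds at x, i.e. Rxx.

□r → r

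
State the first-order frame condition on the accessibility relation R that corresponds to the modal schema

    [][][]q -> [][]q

This is a Sahlqvist (Geach-type) schema ◇^0□^3q → □^2◇^0q.
Minimal-valuation argument: fix x; take any y with xR^0y and any z with xR^2z. Set V(q) to the set of worlds R-reachable from y in exactly 3 steps. Then □^3q holds at y, so the antecedent holds at x; validity forces ◇^0q at z, giving a w with zR^0w and yR^3w.
First-order correspondent: forall x forall z (x R^2 z -> exists w (x R^3 w & z = w)).

forall x forall z (x R^2 z -> exists w (x R^3 w & z = w))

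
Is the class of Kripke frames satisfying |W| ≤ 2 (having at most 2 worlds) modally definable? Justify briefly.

Not definable by any modal formula

Any modally definable frame class is closed under disjoint unions.
Any modal formula valid on each of 3 disjoint one-world frames is valid on their disjoint union (validity is preserved under disjoint unions). Each one-world frame has |W|=1≤2, but the union has |W|=3.
So the class is not modally definable.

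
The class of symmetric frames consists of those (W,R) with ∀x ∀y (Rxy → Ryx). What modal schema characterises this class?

The condition is symmetry. The B schema q → □◇q defines it.

q → □◇q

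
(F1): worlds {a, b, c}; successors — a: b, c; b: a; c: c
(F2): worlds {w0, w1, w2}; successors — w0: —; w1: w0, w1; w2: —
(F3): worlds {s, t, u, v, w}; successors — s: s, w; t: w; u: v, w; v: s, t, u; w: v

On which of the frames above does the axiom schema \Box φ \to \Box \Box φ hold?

Frame correspondent (Sahlqvist): \forall x \forall y \forall z (Rxy \wedge Ryz \to Rxz) — i.e. transitivity.
(F1): fails — Rab and Rba but not Raa.
(F2): satisfies the condition.
(F3): fails — Ruv and Rvt but not Rut.

(F2)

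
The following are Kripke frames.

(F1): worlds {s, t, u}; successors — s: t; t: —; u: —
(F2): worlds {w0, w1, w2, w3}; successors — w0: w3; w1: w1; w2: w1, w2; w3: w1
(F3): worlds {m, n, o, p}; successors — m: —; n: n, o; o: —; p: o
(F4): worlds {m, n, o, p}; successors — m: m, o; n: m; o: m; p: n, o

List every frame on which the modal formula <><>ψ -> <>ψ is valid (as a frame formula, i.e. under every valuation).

The schema corresponds to a generalized confluence (Geach) condition: forall x forall y (x R^2 y -> exists w (y = w & xRw)).
(F1): holds.
(F2): fails — w0R²w1 but no w with w1=w and w0Rw.
(F3): holds.
(F4): fails — nR²o but no w with o=w and nRw.
Valid on: (F1), (F3).

(F1), (F3)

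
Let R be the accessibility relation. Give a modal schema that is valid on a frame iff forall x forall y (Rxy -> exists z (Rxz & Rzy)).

□□q → □q

This is density; the standard corresponding axiom is C4: □□q → □q.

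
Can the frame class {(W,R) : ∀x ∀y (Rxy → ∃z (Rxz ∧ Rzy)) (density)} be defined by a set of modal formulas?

Yes: it is density, defined by the C4 schema □□r → □r.
Suppose □□r→□r is valid. Take Rxy and set V(r)={w : xR²w}. Then □□r at x, so □r at x, so r at y, i.e. ∃z(Rxz∧Rzy).

Yes — defined by □□r → □r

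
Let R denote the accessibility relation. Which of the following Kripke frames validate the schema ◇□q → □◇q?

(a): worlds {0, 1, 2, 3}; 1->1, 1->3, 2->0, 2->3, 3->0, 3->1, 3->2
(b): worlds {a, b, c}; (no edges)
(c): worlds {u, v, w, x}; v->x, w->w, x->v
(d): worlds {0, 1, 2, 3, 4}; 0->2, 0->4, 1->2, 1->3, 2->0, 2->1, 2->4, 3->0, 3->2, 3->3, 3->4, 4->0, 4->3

(b), (c)

Frame correspondent (Sahlqvist): ∀x ∀y ∀z (Rxy ∧ Rxz → ∃w (Ryw ∧ Rzw)) — i.e. convergence.
(a): fails — R23 and R20 but 3 and 0 have no common successor.
(b): condition met.
(c): condition met.
(d): fails — R20 and R24 but 0 and 4 have no common successor.
Valid on: (b), (c).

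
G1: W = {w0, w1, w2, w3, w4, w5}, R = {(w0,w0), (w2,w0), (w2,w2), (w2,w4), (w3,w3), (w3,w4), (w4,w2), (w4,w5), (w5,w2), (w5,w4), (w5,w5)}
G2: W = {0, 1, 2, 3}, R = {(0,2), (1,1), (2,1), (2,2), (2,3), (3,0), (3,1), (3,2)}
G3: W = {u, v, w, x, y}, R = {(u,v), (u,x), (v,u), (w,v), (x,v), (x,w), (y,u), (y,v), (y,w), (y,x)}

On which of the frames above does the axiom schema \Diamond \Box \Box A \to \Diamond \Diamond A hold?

Frame correspondent (Sahlqvist): \forall x \forall y (xRy \to \exists w (y R^2 w \wedge x R^2 w)) — i.e. a generalized confluence (Geach) condition.
G1: satisfies the condition.
G2: satisfies the condition.
G3: fails — wRv but no t with vR²t and wR²t.

G1, G2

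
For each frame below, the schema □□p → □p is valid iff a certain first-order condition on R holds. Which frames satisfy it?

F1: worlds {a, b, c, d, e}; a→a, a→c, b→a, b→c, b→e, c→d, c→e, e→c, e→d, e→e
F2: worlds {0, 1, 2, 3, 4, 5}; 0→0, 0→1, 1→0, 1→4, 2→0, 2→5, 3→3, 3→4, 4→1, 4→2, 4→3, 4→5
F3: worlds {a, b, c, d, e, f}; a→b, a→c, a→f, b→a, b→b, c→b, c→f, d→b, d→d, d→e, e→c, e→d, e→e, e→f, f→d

F1

The schema corresponds to density: ∀x ∀y (Rxy → ∃z (Rxz ∧ Rzy)).
F1: holds.
F2: fails — R25 but no z with R2z and Rz5.
F3: fails — Rcf but no z with Rcz and Rzf.
Valid on: F1.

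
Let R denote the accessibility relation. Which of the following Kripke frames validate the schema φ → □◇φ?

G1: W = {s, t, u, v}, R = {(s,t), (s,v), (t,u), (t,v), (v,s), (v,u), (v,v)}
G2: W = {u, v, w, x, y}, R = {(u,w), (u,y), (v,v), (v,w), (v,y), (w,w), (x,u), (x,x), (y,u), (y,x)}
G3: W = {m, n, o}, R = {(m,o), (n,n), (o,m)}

G3

This is the axiom for symmetry; its first-order frame correspondent is ∀x ∀y (Rxy → Ryx).
G1: fails — Rtv but not Rvt.
G2: fails — Ryx but not Rxy.
G3: holds.
Valid on: G3.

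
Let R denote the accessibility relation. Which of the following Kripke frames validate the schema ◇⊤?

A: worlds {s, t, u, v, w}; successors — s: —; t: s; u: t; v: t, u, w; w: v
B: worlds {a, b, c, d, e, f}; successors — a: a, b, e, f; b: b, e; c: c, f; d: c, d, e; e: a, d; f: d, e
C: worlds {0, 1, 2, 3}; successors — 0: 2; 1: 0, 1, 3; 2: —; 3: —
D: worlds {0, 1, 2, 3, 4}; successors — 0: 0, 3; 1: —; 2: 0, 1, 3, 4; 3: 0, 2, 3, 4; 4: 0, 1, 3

The schema corresponds to seriality: ∀x ∃y Rxy.
A: fails — world s has no successor.
B: ✓.
C: fails — world 2 has no successor.
D: fails — world 1 has no successor.
Valid on: B.

B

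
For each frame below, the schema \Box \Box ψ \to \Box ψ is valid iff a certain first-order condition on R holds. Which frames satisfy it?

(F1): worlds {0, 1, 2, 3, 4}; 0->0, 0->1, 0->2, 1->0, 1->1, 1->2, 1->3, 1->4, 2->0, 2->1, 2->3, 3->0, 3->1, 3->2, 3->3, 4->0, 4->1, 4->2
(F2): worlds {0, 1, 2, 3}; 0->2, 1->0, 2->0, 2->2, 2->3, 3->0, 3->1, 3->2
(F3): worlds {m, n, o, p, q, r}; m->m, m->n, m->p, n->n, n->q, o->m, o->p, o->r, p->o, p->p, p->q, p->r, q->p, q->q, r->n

(F1), (F3)

Frame correspondent (Sahlqvist): \forall x \forall y (Rxy \to \exists z (Rxz \wedge Rzy)) — i.e. density.
(F1): ✓.
(F2): fails — R10 but no z with R1z and Rz0.
(F3): ✓.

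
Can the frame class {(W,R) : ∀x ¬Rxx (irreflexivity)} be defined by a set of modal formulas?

Not definable by any modal formula

Any modally definable frame class is closed under surjective bounded morphisms.
The 5-cycle (worlds s,t,u,v,w with s→t→u→v→w→s) is irreflexive, and the map sending every world to a single reflexive point • is a surjective bounded morphism (forth: every edge maps to (•,•); back: every world has a successor). So any modal formula valid on the 5-cycle is also valid on the reflexive point, which is not irreflexive.
So the class is not modally definable.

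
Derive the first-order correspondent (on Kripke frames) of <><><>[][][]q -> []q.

forall x forall y forall z ((x R^3 y & xRz) -> exists w (y R^3 w & z = w))

This is a Sahlqvist (Geach-type) schema ◇^3□^3q → □^1◇^0q.
First-order correspondent: forall x forall y forall z ((x R^3 y & xRz) -> exists w (y R^3 w & z = w)).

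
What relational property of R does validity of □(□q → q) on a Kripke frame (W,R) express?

Suppose □(□q→q) is valid. Take Rxy and set V(q)={w : Ryw}. Then at y, □q holds; since □(□q→q) at x, □q→q at y, so q at y, i.e. Ryy.

shift-reflexivity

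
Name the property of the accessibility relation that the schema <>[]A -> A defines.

This is frame-equivalent to A → □◇A (substitute ¬A for A and contrapose).
Suppose A→□◇A is valid. Take Rxy and set V(A)={x}. Then A at x, so □◇A at x, so ◇A at y, so some z with Ryz has A; z=x, i.e. Ryx.

Symmetry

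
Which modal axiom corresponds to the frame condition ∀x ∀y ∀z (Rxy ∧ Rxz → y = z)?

A defining formula is ◇ψ → □ψ (the CD axiom).

◇ψ → □ψ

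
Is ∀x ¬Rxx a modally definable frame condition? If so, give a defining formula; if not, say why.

If a class were modally definable it would be closed under surjective bounded morphisms (Goldblatt–Thomason).
The 4-cycle (worlds s,t,u,v with s→t→u→v→s) is irreflexive, and the map sending every world to a single reflexive point • is a surjective bounded morphism (forth: every edge maps to (•,•); back: every world has a successor). So any modal formula valid on the 4-cycle is also valid on the reflexive point, which is not irreflexive.
So the class is not modally definable.

No — not modally definable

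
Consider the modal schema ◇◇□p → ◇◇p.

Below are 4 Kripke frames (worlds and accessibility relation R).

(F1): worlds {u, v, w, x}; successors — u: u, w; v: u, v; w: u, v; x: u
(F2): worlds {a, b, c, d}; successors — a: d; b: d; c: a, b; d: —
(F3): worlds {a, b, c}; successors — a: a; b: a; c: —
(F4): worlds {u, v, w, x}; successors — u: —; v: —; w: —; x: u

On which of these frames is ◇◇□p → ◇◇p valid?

(F1), (F3), (F4)

Frame correspondent (Sahlqvist): ∀x ∀y (xR²y → ∃w (yRw ∧ xR²w)) — i.e. a generalized confluence (Geach) condition.
(F1): holds.
(F2): fails — cR²d but no w with dRw and cR²w.
(F3): holds.
(F4): holds.
Valid on: (F1), (F3), (F4).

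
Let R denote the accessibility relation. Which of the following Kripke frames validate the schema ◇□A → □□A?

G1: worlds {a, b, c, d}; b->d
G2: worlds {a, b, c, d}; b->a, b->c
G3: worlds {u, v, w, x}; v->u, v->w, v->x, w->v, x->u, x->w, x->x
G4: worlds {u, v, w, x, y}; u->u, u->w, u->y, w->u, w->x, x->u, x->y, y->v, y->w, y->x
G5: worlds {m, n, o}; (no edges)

G1, G2, G5

Frame correspondent (Sahlqvist): ∀x ∀y ∀z ((xRy ∧ xR²z) → ∃w (yRw ∧ z = w)) — i.e. a generalized confluence (Geach) condition.
G1: satisfies the condition.
G2: satisfies the condition.
G3: fails — vRu, vR²u but no t with uRt and u=t.
G4: fails — uRu, uR²v but no t with uRt and v=t.
G5: satisfies the condition.
Valid on: G1, G2, G5.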